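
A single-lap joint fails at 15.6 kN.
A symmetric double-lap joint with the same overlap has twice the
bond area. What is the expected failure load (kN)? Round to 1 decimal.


Double-lap load = 2 * 15.6 = 31.2 kN

31.2


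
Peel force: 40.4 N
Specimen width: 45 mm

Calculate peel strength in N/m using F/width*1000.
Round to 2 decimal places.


Peel strength = 40.4 / 45 * 1000 = 897.78 N/m

897.78


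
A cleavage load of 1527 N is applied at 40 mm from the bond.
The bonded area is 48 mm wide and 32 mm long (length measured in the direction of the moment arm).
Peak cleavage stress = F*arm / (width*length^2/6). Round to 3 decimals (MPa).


Moment = 1527 * 40 = 61080 N*mm
Section modulus = 48 * 1024 / 6 = 49152 / 6 mm^3
Stress = 61080 / (49152 / 6) = 366480 / 49152
= 7.456 MPa

7.456


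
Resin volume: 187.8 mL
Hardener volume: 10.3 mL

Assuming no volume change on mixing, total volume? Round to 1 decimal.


V_total = 187.8 + 10.3 = 198.1 mL

198.1


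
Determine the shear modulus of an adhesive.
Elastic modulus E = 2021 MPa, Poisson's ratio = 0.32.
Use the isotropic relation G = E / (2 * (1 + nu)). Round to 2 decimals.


G = 2021 / (2*(1+0.32)) = 2021 / 2.64
= 765.53 MPa

765.53


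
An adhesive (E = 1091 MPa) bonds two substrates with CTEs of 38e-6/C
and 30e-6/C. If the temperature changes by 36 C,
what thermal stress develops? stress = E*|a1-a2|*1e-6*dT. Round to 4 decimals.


Stress = 1091 * |38 - 30| * 1e-6 * 36
= 0.3142 MPa

0.3142


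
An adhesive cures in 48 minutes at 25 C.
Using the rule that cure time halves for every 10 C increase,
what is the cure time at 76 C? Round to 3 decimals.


Factor = 2^((76 - 25) / 10) = 34.2968
Cure time = 48 / 34.2968
= 1.400 minutes

1.400


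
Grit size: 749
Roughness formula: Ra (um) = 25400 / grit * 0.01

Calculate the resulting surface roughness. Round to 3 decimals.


Ra = 25400 / 749 * 0.01
= 0.339 um

0.339


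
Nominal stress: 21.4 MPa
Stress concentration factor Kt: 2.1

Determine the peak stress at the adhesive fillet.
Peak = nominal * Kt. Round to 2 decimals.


Peak stress = 21.4 * 2.1
= 44.94 MPa

44.94


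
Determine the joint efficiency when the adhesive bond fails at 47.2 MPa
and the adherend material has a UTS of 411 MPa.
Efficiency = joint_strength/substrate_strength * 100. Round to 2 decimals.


Joint efficiency = 47.2 / 411 * 100
= 11.48%

11.48


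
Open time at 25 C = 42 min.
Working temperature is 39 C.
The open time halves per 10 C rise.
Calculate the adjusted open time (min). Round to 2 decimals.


factor = 2^((39 - 25) / 10) = 2.6390
ot = 42 / 2.6390 = 15.92 min

15.92


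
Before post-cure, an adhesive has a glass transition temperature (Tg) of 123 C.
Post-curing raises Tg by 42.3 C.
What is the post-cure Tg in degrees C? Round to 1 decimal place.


Tg_post = Tg_base + delta_Tg
= 123 + 42.3
= 165.3 C

165.3


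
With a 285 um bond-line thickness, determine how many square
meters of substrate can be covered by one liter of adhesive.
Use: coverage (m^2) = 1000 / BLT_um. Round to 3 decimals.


Coverage = 1000 / 285 = 3.509 m^2

3.509


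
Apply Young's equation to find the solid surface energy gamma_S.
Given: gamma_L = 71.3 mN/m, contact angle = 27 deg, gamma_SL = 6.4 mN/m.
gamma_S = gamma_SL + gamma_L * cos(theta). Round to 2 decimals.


theta_rad = 27 * pi/180 = 0.471239
gamma_S = 6.4 + 71.3 * cos(0.471239)
= 69.93 mN/m

69.93


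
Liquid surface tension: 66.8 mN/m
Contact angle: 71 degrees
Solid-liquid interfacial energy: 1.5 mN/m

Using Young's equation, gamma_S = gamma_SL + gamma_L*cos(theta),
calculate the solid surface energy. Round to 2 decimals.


gamma_S = 1.5 + 66.8 * cos(71)
= 23.25 mN/m

23.25


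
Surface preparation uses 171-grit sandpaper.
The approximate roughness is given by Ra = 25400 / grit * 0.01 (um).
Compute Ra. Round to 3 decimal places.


Ra = 25400 / 171 * 0.01
= 254 / 171
= 1.485 um

1.485


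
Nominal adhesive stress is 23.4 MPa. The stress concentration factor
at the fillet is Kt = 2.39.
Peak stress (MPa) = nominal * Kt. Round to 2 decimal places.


Peak = 23.4 * 2.39 = 55.93 MPa

55.93


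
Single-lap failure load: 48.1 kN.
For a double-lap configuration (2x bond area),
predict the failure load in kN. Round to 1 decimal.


Failure load = 48.1 * 2 = 96.2 kN

96.2


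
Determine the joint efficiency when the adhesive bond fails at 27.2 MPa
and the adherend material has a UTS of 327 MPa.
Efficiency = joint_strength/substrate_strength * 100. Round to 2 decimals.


Joint efficiency = 27.2 / 327 * 100
= 8.32%

8.32


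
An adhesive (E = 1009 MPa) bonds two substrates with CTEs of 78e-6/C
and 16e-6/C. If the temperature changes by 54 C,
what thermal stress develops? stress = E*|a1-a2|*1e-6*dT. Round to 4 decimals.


Stress = 1009 * |78 - 16| * 1e-6 * 54
= 3.3781 MPa

3.3781


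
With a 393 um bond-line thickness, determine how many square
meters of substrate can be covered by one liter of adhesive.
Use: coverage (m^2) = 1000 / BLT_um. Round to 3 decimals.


Coverage = 1000 / 393 = 2.545 m^2

2.545


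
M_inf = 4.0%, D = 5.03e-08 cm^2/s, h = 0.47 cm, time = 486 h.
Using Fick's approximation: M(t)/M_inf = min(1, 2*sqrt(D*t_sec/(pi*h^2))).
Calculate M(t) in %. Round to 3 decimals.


t = 1749600 s
ratio = min(1, 2*sqrt(5.03e-08*1749600/(pi*0.2209)))
= 0.712214
M(t) = 4.0 * 0.712214 = 2.849%

2.849


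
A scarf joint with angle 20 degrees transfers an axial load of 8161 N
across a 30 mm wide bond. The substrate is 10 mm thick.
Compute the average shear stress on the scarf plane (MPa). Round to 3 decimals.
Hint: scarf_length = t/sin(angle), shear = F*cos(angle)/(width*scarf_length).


scarf_length = 10 / sin(20 deg) = 29.2380 mm
cos(20 deg) = 0.939693
shear stress = 8161 * 0.939693 / (30 * 29.2380)
= 8.743 MPa

8.743


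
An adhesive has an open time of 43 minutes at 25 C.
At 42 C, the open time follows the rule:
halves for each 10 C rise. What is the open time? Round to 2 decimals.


Factor = 2^((42-25)/10) = 3.2490
Open time = 43 / 3.2490 = 13.23 min

13.23


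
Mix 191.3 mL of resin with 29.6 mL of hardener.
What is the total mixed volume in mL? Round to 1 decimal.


Total = 191.3 + 29.6 = 220.9 mL

220.9


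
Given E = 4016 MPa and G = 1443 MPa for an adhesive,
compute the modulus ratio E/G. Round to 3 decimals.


E/G ratio = 4016 / 1443 = 2.783

2.783


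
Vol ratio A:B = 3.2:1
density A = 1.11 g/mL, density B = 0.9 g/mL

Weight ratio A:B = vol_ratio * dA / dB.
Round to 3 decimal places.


Weight ratio = 3.2 * 1.11 / 0.9
= 3.947

3.947


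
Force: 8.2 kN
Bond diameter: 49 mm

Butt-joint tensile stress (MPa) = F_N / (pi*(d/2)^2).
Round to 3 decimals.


F_N = 8.2 * 1000 = 8200.0 N
A = pi*(24.5)^2 = 1885.7410 mm^2
stress = 8200.0 / 1885.7410 = 4.348 MPa

4.348


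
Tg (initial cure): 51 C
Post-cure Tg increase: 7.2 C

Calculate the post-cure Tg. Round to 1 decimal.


Post-cure Tg = 51 + 7.2 = 58.2 C

58.2


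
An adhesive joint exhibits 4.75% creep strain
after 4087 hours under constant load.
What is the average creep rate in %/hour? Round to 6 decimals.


Creep rate = strain / time
= 4.75 / 4087
= 0.001162 %/h

0.001162


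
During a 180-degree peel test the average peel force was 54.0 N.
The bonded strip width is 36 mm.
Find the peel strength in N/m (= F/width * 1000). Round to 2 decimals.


Peel strength = F/width * 1000
= 54.0 / 36 * 1000
= 1500.00 N/m

1500.00


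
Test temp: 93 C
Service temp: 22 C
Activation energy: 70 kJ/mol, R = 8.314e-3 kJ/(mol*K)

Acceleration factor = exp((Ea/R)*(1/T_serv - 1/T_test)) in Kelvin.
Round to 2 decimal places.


AF = exp((70/0.008314)*(1/295.15 - 1/366.15))
= 252.53

252.53


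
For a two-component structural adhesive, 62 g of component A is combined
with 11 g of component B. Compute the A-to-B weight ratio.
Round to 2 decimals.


Weight ratio A:B = 62 / 11
= 5.64

5.64


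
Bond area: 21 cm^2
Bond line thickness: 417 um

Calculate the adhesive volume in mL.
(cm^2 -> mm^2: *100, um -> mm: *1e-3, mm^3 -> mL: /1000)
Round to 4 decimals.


V = 21*100 * 417*1e-3 / 1000
= 0.8757 mL

0.8757


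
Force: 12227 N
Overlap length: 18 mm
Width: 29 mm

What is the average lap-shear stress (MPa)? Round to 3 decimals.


Average shear stress = F / (overlap * width)
= 12227 / (18 * 29)
= 23.423 MPa

23.423


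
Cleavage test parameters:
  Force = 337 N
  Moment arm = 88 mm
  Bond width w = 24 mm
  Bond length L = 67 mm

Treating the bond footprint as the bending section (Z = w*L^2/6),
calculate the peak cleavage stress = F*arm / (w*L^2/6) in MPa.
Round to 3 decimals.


M = 337 * 88 = 29656 N*mm
Z = 24 * 67^2 / 6 = 107736 / 6 mm^3
sigma = M / Z = 6 * 29656 / 107736 = 177936 / 107736
= 1.652 MPa

1.652


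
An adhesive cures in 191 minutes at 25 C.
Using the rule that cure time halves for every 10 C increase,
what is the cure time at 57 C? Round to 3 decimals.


Factor = 2^((57 - 25) / 10) = 9.1896
Cure time = 191 / 9.1896
= 20.784 minutes

20.784


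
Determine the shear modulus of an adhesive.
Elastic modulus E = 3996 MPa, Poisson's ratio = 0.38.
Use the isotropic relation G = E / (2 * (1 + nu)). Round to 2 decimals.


G = 3996 / (2*(1+0.38)) = 3996 / 2.76
= 1447.83 MPa

1447.83


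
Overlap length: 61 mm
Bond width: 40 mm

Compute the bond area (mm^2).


Bond area = 61 * 40 = 2440 mm^2

2440


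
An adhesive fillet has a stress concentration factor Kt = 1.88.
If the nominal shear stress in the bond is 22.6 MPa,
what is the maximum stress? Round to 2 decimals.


Max stress = 22.6 * 1.88 = 42.49 MPa

42.49


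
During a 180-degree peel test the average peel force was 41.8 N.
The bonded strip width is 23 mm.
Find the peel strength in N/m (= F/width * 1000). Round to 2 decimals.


Peel strength = F/width * 1000
= 41.8 / 23 * 1000
= 1817.39 N/m

1817.39


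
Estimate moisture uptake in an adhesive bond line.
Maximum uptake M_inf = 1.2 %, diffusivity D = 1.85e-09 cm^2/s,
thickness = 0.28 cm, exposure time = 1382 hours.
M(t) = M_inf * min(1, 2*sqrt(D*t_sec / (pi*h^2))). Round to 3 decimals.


Convert time: 1382 h = 4975200 s
ratio = min(1, 2*sqrt(1.85e-09*4975200/(pi*0.28^2)))
= 0.386623
M(t) = 1.2 * 0.386623 = 0.464%

0.464


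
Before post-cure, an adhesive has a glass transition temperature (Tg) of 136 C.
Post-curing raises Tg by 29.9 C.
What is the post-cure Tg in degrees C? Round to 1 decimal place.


Tg_post = Tg_base + delta_Tg
= 136 + 29.9
= 165.9 C

165.9


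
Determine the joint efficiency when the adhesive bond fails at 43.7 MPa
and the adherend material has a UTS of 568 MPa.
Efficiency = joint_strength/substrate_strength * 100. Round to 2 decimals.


Joint efficiency = 43.7 / 568 * 100
= 7.69%

7.69


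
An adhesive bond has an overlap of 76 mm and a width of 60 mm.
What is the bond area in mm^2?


Bond area = overlap * width
= 76 * 60
= 4560 mm^2

4560


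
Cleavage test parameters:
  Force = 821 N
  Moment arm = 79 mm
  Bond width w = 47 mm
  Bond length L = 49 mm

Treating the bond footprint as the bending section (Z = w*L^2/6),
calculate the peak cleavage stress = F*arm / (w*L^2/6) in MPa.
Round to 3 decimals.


M = 821 * 79 = 64859 N*mm
Z = 47 * 49^2 / 6 = 112847 / 6 mm^3
sigma = M / Z = 6 * 64859 / 112847 = 389154 / 112847
= 3.449 MPa

3.449


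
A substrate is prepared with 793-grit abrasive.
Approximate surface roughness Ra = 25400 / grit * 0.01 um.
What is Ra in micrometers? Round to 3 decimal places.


Ra = 25400 / 793 * 0.01 = 0.320 um

0.320


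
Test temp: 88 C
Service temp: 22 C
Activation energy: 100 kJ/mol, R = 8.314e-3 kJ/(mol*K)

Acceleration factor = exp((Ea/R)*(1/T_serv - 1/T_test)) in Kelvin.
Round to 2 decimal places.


AF = exp((100/0.008314)*(1/295.15 - 1/361.15))
= 1715.36

1715.36


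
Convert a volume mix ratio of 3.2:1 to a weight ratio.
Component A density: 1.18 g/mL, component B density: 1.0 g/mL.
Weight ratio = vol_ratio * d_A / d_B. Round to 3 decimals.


= 3.2 * 1.18 / 1.0 = 3.776

3.776


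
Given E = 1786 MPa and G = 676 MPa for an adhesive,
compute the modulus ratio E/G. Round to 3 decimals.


E/G ratio = 1786 / 676 = 2.642

2.642


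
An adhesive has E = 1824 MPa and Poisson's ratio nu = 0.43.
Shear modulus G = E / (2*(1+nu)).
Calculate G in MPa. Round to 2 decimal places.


G = 1824 / (2*(1+0.43))
= 1824 / 2.86
= 637.76 MPa

637.76


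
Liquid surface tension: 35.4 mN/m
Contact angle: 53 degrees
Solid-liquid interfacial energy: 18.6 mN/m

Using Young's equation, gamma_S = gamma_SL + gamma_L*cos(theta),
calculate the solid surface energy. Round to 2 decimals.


gamma_S = 18.6 + 35.4 * cos(53)
= 39.90 mN/m

39.90


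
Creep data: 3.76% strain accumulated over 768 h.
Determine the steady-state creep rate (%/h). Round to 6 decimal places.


Rate = 3.76 / 768 = 0.004896 %/h

0.004896


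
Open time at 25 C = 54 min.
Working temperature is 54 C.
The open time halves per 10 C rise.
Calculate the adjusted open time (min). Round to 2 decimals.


factor = 2^((54 - 25) / 10) = 7.4643
ot = 54 / 7.4643 = 7.23 min

7.23


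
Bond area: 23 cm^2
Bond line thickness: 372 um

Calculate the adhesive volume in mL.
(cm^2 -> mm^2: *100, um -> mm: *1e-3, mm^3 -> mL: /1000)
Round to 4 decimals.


V = 23*100 * 372*1e-3 / 1000
= 0.8556 mL

0.8556


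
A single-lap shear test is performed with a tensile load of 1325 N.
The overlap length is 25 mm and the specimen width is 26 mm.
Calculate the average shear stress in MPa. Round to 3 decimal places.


Shear stress = F / (overlap * width)
= 1325 / (25 * 26)
= 1325 / 650
= 2.038 MPa

2.038


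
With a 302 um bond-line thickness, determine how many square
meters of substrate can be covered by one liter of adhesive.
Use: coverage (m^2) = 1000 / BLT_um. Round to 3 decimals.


Coverage = 1000 / 302 = 3.311 m^2

3.311


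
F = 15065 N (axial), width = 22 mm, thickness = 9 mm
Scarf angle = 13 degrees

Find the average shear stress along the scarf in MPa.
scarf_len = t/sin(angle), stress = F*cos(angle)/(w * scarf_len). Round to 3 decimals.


scarf_len = 9/sin(13 deg) = 40.0087
cos(13 deg) = 0.974370
stress = 15065*0.974370/(22*40.0087) = 16.677 MPa

16.677


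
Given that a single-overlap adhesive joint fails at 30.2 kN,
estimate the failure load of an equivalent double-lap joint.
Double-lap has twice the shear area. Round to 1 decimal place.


Double-lap factor = 2
Expected load = 30.2 * 2 = 60.4 kN

60.4


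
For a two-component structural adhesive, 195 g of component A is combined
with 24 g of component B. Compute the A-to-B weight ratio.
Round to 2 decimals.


Weight ratio A:B = 195 / 24
= 8.13

8.13


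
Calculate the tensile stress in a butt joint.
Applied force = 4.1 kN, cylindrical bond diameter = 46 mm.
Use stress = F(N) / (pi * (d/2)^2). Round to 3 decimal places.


A = pi * 23.0^2 = 1661.9025 mm^2
sigma = 4100.0 / 1661.9025 = 2.467 MPa

2.467


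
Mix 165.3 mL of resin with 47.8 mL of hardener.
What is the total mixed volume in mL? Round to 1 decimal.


Total = 165.3 + 47.8 = 213.1 mL

213.1


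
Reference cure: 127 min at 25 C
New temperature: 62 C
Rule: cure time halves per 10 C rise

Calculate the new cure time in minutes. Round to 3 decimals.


factor = 2^((62-25)/10) = 12.9960
t_new = 127 / 12.9960 = 9.772 min

9.772


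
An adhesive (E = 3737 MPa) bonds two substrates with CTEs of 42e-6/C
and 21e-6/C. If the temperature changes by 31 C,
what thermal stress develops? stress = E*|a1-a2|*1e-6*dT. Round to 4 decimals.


Stress = 3737 * |42 - 21| * 1e-6 * 31
= 2.4328 MPa

2.4328


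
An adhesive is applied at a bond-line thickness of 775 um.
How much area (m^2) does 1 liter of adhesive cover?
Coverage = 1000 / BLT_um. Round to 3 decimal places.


Coverage = 1000 / 775 = 1.290 m^2

1.290


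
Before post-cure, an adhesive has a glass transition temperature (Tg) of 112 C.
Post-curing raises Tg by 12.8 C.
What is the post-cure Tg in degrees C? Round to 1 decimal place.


Tg_post = Tg_base + delta_Tg
= 112 + 12.8
= 124.8 C

124.8


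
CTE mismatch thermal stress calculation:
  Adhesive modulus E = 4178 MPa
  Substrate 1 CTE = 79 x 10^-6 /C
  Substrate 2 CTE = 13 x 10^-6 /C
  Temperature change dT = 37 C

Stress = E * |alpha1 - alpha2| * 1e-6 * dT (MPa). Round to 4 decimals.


delta_alpha = |79 - 13| = 66 x 10^-6/C
Stress = 4178 * 66e-6 * 37
= 10.2027 MPa

10.2027


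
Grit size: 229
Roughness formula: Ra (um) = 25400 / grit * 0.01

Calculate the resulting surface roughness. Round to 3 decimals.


Ra = 25400 / 229 * 0.01
= 1.109 um

1.109


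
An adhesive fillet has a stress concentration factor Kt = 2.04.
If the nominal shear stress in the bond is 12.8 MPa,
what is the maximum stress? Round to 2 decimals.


Max stress = 12.8 * 2.04 = 26.11 MPa

26.11


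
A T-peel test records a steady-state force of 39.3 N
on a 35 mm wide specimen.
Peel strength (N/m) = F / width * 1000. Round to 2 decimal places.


Peel strength = 39.3 / 35 * 1000
= 1122.86 N/m

1122.86


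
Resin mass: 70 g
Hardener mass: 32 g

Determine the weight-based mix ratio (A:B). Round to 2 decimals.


Ratio = 70 / 32 = 2.19

2.19


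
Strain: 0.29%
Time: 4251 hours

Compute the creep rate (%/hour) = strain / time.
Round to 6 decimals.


Creep rate = 0.29 / 4251
= 0.000068 %/h

0.000068


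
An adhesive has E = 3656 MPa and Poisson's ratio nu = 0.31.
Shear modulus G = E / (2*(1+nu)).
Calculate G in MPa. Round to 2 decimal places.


G = 3656 / (2*(1+0.31))
= 3656 / 2.62
= 1395.42 MPa

1395.42


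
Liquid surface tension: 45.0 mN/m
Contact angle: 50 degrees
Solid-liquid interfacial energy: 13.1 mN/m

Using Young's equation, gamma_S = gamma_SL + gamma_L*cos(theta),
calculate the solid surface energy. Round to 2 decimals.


gamma_S = 13.1 + 45.0 * cos(50)
= 42.03 mN/m

42.03


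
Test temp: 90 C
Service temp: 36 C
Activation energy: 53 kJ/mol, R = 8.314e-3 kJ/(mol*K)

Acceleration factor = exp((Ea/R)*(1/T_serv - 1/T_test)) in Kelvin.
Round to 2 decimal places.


AF = exp((53/0.008314)*(1/309.15 - 1/363.15))
= 21.46

21.46


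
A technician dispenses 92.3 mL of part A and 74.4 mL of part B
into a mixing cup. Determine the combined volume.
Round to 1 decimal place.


Combined volume = 92.3 + 74.4
= 166.7 mL

166.7


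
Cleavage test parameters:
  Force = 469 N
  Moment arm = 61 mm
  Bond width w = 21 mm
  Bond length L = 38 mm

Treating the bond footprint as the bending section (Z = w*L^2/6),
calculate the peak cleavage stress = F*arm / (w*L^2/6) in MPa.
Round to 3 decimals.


M = 469 * 61 = 28609 N*mm
Z = 21 * 38^2 / 6 = 30324 / 6 mm^3
sigma = M / Z = 6 * 28609 / 30324 = 171654 / 30324
= 5.661 MPa

5.661


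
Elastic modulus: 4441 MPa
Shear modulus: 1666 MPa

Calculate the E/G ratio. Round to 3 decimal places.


E / G = 4441 / 1666 = 2.666

2.666


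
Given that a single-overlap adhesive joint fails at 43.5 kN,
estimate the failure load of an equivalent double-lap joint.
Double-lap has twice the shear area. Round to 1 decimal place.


Double-lap factor = 2
Expected load = 43.5 * 2 = 87.0 kN

87.0


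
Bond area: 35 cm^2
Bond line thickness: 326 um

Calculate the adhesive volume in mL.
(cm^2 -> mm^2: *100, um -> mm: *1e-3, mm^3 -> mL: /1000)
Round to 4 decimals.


V = 35*100 * 326*1e-3 / 1000
= 1.1410 mL

1.1410


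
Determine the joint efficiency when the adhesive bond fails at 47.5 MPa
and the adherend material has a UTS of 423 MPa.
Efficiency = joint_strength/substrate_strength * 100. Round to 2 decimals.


Joint efficiency = 47.5 / 423 * 100
= 11.23%

11.23


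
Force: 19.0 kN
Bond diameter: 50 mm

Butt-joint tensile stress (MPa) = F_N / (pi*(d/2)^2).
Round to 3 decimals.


F_N = 19.0 * 1000 = 19000.0 N
A = pi*(25.0)^2 = 1963.4954 mm^2
stress = 19000.0 / 1963.4954 = 9.677 MPa

9.677


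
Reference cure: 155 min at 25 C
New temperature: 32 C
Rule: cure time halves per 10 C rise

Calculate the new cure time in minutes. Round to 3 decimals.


factor = 2^((32-25)/10) = 1.6245
t_new = 155 / 1.6245 = 95.414 min

95.414


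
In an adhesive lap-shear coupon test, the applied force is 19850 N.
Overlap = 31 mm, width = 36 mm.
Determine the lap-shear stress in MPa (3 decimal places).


stress = F / (overlap * width)
= 19850 / (31 * 36)
= 17.787 MPa

17.787


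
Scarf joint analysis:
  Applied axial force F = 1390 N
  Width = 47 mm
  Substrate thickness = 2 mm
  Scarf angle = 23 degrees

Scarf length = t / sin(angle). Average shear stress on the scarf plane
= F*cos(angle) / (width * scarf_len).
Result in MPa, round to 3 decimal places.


Scarf length = 2 / sin(23 deg) = 5.1186 mm
cos(23 deg) = 0.920505
Shear = 1390 * 0.920505 / (47 * 5.1186)
= 5.319 MPa

5.319


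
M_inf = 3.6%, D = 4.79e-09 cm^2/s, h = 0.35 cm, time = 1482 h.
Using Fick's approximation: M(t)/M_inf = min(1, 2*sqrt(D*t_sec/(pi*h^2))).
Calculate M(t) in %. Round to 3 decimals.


t = 5335200 s
ratio = min(1, 2*sqrt(4.79e-09*5335200/(pi*0.1225)))
= 0.515383
M(t) = 3.6 * 0.515383 = 1.855%

1.855


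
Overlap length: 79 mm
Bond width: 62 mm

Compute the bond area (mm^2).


Bond area = 79 * 62 = 4898 mm^2

4898


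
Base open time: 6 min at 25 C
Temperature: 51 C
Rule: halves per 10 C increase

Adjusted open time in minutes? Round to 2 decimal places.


Acceleration = 2^((51-25)/10) = 6.0629
Open time = 6 / 6.0629 = 0.99 min

0.99


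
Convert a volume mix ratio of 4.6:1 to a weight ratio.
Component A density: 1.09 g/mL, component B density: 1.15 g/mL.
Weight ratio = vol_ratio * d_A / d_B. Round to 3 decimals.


= 4.6 * 1.09 / 1.15 = 4.360

4.360


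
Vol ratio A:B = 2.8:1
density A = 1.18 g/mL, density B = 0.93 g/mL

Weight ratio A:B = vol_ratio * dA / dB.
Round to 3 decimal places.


Weight ratio = 2.8 * 1.18 / 0.93
= 3.553

3.553


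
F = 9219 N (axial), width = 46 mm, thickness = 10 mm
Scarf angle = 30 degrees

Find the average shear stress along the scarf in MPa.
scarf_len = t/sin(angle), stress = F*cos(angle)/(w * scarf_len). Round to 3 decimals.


scarf_len = 10/sin(30 deg) = 20.0000
cos(30 deg) = 0.866025
stress = 9219*0.866025/(46*20.0000) = 8.678 MPa

8.678


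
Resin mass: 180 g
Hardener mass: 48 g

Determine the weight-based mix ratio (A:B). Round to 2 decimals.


Ratio = 180 / 48 = 3.75

3.75


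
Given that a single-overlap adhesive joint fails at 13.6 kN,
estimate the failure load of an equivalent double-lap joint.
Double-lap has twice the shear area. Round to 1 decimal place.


Double-lap factor = 2
Expected load = 13.6 * 2 = 27.2 kN

27.2


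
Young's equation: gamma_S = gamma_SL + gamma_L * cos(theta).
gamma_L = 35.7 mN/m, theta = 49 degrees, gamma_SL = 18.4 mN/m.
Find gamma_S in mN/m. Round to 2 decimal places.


cos(49 deg) = 0.656059
gamma_S = 18.4 + 35.7 * 0.656059
= 41.82 mN/m

41.82


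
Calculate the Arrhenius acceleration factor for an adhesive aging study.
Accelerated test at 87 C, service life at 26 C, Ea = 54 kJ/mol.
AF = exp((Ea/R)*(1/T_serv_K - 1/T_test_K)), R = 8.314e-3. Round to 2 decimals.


T_test = 360.15 K, T_serv = 299.15 K
Ea/R = 54 / 0.008314 = 6495.07
AF = exp(6495.07 * (1/299.15 - 1/360.15))
= 39.54

39.54


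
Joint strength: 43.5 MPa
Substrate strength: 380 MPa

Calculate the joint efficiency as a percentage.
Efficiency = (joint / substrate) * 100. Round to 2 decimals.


Efficiency = (43.5 / 380) * 100 = 11.45%

11.45


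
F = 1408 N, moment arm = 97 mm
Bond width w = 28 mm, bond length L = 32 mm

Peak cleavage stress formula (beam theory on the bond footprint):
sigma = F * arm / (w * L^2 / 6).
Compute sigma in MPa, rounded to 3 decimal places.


sigma = (1408 * 97) / (28 * 1024 / 6)
= 136576 * 6 / 28672
= 819456 / 28672
= 28.580 MPa

28.580


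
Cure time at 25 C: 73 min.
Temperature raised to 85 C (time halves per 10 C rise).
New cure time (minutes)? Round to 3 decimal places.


Acceleration factor = 2^(60/10) = 64.0000
New time = 73 / 64.0000 = 1.141 min

1.141


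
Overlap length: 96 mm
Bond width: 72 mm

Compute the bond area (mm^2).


Bond area = 96 * 72 = 6912 mm^2

6912


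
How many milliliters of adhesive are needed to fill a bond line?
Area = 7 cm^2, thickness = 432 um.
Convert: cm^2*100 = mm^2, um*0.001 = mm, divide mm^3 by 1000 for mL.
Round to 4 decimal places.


= (7 * 100) * (432 * 0.001) / 1000
= 0.3024 mL

0.3024


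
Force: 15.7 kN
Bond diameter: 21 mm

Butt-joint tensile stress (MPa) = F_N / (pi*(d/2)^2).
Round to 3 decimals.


F_N = 15.7 * 1000 = 15700.0 N
A = pi*(10.5)^2 = 346.3606 mm^2
stress = 15700.0 / 346.3606 = 45.328 MPa

45.328


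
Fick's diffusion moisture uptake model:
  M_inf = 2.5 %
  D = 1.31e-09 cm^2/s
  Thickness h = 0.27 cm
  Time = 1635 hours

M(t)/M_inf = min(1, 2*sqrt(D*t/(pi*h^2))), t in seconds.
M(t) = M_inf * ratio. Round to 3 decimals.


t_sec = 1635 * 3600 = 5886000
ratio = 2*sqrt(1.31e-09*5886000/(pi*0.27^2))
= min(1, 0.366976)
= 0.366976
M(t) = 2.5 * 0.366976 = 0.917 %

0.917


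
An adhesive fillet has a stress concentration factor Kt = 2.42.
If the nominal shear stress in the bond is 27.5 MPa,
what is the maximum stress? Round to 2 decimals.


Max stress = 27.5 * 2.42 = 66.55 MPa

66.55


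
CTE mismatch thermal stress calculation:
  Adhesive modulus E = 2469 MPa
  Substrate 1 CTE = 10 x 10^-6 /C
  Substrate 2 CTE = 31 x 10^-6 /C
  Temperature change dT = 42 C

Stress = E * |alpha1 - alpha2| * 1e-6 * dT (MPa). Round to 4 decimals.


delta_alpha = |10 - 31| = 21 x 10^-6/C
Stress = 2469 * 21e-6 * 42
= 2.1777 MPa

2.1777


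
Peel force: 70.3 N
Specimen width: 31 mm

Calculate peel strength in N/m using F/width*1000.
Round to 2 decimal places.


Peel strength = 70.3 / 31 * 1000 = 2267.74 N/m

2267.74


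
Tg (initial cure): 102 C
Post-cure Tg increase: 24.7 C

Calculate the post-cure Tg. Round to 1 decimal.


Post-cure Tg = 102 + 24.7 = 126.7 C

126.7


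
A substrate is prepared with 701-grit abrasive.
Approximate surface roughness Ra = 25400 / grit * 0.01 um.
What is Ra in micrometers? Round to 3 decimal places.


Ra = 25400 / 701 * 0.01 = 0.362 um

0.362


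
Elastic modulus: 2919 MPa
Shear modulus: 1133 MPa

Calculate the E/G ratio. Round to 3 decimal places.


E / G = 2919 / 1133 = 2.576

2.576


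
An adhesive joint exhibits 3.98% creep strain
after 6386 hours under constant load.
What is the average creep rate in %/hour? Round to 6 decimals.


Creep rate = strain / time
= 3.98 / 6386
= 0.000623 %/h

0.000623


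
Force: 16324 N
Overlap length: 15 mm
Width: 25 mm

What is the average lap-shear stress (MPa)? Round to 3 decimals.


Average shear stress = F / (overlap * width)
= 16324 / (15 * 25)
= 43.531 MPa

43.531


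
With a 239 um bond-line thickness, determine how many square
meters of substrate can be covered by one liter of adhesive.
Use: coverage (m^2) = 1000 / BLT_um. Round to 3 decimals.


Coverage = 1000 / 239 = 4.184 m^2

4.184


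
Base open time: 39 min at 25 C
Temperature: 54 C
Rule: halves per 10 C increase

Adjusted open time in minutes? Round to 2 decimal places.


Acceleration = 2^((54-25)/10) = 7.4643
Open time = 39 / 7.4643 = 5.22 min

5.22


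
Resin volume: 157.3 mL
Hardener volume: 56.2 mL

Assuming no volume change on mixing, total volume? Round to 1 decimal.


V_total = 157.3 + 56.2 = 213.5 mL

213.5


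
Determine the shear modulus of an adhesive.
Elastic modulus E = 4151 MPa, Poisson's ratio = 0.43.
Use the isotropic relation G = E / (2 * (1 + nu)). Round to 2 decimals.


G = 4151 / (2*(1+0.43)) = 4151 / 2.86
= 1451.40 MPa

1451.40


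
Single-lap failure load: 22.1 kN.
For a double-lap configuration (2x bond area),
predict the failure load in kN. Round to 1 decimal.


Failure load = 22.1 * 2 = 44.2 kN

44.2


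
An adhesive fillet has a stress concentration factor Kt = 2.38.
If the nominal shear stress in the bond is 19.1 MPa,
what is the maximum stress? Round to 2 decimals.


Max stress = 19.1 * 2.38 = 45.46 MPa

45.46


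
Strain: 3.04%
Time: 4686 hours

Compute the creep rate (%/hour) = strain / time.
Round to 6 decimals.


Creep rate = 3.04 / 4686
= 0.000649 %/h

0.000649


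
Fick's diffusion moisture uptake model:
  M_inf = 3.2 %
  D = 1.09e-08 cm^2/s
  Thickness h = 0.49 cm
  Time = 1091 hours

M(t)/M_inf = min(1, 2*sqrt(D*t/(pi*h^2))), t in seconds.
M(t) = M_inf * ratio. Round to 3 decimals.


t_sec = 1091 * 3600 = 3927600
ratio = 2*sqrt(1.09e-08*3927600/(pi*0.49^2))
= min(1, 0.476470)
= 0.476470
M(t) = 3.2 * 0.476470 = 1.525 %

1.525


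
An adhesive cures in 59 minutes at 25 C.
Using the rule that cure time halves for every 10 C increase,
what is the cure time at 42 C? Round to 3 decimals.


Factor = 2^((42 - 25) / 10) = 3.2490
Cure time = 59 / 3.2490
= 18.159 minutes

18.159


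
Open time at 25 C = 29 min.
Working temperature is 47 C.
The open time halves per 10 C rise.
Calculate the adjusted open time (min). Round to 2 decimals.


factor = 2^((47 - 25) / 10) = 4.5948
ot = 29 / 4.5948 = 6.31 min

6.31


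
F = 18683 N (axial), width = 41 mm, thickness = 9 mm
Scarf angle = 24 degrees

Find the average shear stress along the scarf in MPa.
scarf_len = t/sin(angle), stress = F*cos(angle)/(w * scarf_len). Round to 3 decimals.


scarf_len = 9/sin(24 deg) = 22.1273
cos(24 deg) = 0.913545
stress = 18683*0.913545/(41*22.1273) = 18.813 MPa

18.813


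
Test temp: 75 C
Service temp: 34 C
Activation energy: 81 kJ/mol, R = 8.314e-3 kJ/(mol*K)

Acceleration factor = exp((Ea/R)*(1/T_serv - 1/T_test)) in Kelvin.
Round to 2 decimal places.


AF = exp((81/0.008314)*(1/307.15 - 1/348.15))
= 41.91

41.91


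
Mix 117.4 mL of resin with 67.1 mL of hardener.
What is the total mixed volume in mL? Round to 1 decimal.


Total = 117.4 + 67.1 = 184.5 mL

184.5


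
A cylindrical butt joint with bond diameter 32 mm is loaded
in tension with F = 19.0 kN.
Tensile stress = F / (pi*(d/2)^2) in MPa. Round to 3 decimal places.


Area = pi * (32/2)^2 = 804.2477 mm^2
Stress = 19.0*1000 / 804.2477
= 23.625 MPa

23.625


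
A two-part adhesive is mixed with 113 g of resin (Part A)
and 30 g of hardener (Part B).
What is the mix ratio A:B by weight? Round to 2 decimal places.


Mix ratio = mass_A / mass_B
= 113 / 30
= 3.77

3.77


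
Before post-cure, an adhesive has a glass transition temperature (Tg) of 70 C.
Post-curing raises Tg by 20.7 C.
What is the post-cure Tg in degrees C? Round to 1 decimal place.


Tg_post = Tg_base + delta_Tg
= 70 + 20.7
= 90.7 C

90.7


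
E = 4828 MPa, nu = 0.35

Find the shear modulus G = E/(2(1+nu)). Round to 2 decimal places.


G = 4828 / (2 * 1.35)
= 1788.15 MPa

1788.15


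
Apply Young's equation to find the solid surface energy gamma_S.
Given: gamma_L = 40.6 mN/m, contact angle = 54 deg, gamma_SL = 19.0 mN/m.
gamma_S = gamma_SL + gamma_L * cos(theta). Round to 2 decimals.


theta_rad = 54 * pi/180 = 0.942478
gamma_S = 19.0 + 40.6 * cos(0.942478)
= 42.86 mN/m

42.86


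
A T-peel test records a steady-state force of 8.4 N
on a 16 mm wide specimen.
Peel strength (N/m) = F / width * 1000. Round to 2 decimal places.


Peel strength = 8.4 / 16 * 1000
= 525.00 N/m

525.00


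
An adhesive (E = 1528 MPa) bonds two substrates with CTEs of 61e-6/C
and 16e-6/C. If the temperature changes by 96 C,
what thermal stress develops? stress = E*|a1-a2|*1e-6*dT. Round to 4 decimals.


Stress = 1528 * |61 - 16| * 1e-6 * 96
= 6.6010 MPa

6.6010


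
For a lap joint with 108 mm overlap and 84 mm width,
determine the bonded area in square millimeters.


Area = 108 * 84 = 9072 mm^2

9072


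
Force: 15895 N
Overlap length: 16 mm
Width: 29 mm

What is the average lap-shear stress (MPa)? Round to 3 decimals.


Average shear stress = F / (overlap * width)
= 15895 / (16 * 29)
= 34.256 MPa

34.256


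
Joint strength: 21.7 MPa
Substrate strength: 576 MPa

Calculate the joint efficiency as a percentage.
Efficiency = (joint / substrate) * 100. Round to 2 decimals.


Efficiency = (21.7 / 576) * 100 = 3.77%

3.77


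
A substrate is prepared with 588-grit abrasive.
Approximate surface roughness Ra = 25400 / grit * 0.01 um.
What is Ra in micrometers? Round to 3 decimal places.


Ra = 25400 / 588 * 0.01 = 0.432 um

0.432


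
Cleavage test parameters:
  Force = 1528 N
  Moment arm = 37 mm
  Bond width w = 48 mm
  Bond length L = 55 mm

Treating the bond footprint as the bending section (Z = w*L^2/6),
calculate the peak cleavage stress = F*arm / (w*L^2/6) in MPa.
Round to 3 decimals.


M = 1528 * 37 = 56536 N*mm
Z = 48 * 55^2 / 6 = 145200 / 6 mm^3
sigma = M / Z = 6 * 56536 / 145200 = 339216 / 145200
= 2.336 MPa

2.336


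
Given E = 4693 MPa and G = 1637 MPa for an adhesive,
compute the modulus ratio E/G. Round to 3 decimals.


E/G ratio = 4693 / 1637 = 2.867

2.867


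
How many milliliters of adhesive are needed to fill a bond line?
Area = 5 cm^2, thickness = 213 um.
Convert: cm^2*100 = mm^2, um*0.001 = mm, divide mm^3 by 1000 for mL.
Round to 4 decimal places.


= (5 * 100) * (213 * 0.001) / 1000
= 0.1065 mL

0.1065


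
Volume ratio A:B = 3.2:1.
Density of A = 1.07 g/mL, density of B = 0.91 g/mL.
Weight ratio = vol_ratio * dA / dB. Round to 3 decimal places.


Wt ratio = 3.2 * 1.07 / 0.91
= 3.763

3.763


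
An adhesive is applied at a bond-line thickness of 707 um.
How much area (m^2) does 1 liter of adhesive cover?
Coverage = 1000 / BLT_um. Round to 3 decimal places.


Coverage = 1000 / 707 = 1.414 m^2

1.414


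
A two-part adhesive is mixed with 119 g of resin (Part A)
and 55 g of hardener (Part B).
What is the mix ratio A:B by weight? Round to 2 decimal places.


Mix ratio = mass_A / mass_B
= 119 / 55
= 2.16

2.16


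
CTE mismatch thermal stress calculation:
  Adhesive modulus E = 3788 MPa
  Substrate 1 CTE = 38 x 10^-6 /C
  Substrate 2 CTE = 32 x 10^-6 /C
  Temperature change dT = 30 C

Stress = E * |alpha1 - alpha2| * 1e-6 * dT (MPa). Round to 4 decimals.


delta_alpha = |38 - 32| = 6 x 10^-6/C
Stress = 3788 * 6e-6 * 30
= 0.6818 MPa

0.6818


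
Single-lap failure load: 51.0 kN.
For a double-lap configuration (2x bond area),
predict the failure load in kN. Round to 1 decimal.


Failure load = 51.0 * 2 = 102.0 kN

102.0


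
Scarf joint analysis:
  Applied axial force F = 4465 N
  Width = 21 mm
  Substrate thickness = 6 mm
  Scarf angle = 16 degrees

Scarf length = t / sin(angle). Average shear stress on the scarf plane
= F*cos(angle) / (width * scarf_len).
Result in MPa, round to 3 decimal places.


Scarf length = 6 / sin(16 deg) = 21.7677 mm
cos(16 deg) = 0.961262
Shear = 4465 * 0.961262 / (21 * 21.7677)
= 9.389 MPa

9.389


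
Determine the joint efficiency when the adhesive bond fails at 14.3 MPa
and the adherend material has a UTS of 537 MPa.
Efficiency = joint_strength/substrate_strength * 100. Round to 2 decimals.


Joint efficiency = 14.3 / 537 * 100
= 2.66%

2.66


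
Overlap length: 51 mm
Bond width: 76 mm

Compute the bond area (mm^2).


Bond area = 51 * 76 = 3876 mm^2

3876


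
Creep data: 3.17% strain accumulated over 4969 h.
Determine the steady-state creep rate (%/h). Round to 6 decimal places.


Rate = 3.17 / 4969 = 0.000638 %/h

0.000638


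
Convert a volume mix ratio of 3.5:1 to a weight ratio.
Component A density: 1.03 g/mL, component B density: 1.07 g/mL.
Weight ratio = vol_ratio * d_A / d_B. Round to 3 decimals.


= 3.5 * 1.03 / 1.07 = 3.369

3.369


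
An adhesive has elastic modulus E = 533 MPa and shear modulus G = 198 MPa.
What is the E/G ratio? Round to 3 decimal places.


E/G = 533 / 198 = 2.692

2.692


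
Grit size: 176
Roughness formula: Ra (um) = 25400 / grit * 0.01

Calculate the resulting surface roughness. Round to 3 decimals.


Ra = 25400 / 176 * 0.01
= 1.443 um

1.443


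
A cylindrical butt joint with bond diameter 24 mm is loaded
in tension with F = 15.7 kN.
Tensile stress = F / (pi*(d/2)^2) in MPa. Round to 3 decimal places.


Area = pi * (24/2)^2 = 452.3893 mm^2
Stress = 15.7*1000 / 452.3893
= 34.705 MPa

34.705


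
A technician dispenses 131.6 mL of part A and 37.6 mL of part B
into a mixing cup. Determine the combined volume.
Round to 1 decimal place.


Combined volume = 131.6 + 37.6
= 169.2 mL

169.2


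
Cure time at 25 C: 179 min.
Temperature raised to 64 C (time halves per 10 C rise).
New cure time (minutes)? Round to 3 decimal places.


Acceleration factor = 2^(39/10) = 14.9285
New time = 179 / 14.9285 = 11.990 min

11.990


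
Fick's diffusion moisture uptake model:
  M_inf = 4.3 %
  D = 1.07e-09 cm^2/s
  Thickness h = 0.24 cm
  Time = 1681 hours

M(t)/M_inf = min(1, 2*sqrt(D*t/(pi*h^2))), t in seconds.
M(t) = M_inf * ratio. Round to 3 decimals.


t_sec = 1681 * 3600 = 6051600
ratio = 2*sqrt(1.07e-09*6051600/(pi*0.24^2))
= min(1, 0.378330)
= 0.378330
M(t) = 4.3 * 0.378330 = 1.627 %

1.627


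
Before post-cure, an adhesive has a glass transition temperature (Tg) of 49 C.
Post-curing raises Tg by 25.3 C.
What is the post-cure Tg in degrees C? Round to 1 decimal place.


Tg_post = Tg_base + delta_Tg
= 49 + 25.3
= 74.3 C

74.3


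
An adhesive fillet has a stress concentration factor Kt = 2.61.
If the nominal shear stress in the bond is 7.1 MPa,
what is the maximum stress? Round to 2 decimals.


Max stress = 7.1 * 2.61 = 18.53 MPa

18.53


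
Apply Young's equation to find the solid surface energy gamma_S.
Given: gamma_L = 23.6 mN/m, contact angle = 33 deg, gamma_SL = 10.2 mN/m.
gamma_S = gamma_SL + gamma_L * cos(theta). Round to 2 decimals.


theta_rad = 33 * pi/180 = 0.575959
gamma_S = 10.2 + 23.6 * cos(0.575959)
= 29.99 mN/m

29.99


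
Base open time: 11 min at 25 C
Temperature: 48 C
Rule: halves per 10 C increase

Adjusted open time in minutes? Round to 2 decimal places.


Acceleration = 2^((48-25)/10) = 4.9246
Open time = 11 / 4.9246 = 2.23 min

2.23


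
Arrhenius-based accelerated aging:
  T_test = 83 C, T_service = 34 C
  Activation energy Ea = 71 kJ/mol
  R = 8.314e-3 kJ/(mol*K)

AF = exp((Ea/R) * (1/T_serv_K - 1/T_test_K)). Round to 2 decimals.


T_test_K = 356.15, T_serv_K = 307.15
AF = exp((71/8.314e-3) * (1/307.15 - 1/356.15))
= 45.84

45.84


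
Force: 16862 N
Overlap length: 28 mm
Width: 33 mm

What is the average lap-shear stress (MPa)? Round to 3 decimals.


Average shear stress = F / (overlap * width)
= 16862 / (28 * 33)
= 18.249 MPa

18.249


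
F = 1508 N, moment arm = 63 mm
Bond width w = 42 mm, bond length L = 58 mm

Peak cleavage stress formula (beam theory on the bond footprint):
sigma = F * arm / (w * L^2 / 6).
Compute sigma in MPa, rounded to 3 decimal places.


sigma = (1508 * 63) / (42 * 3364 / 6)
= 95004 * 6 / 141288
= 570024 / 141288
= 4.034 MPa

4.034


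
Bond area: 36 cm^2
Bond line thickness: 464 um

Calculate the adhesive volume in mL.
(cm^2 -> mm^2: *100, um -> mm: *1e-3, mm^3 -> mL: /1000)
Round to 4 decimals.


V = 36*100 * 464*1e-3 / 1000
= 1.6704 mL

1.6704


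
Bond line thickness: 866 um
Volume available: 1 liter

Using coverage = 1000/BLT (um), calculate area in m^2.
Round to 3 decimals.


1 L = 1e6 mm^3, thickness = 866 um = 0.866 mm
Area = 1e6 / 0.866 mm^2 = (1e6 / 0.866) / 1e6 m^2 = 1000 / 866 m^2
= 1.155 m^2

1.155


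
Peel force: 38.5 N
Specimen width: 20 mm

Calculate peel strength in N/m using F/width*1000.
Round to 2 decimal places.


Peel strength = 38.5 / 20 * 1000 = 1925.00 N/m

1925.00


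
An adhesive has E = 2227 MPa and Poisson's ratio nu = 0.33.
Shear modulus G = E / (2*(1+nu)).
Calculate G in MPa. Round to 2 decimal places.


G = 2227 / (2*(1+0.33))
= 2227 / 2.66
= 837.22 MPa

837.22


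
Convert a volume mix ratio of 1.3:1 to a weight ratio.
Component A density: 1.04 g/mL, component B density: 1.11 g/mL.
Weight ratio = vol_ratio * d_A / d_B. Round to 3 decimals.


= 1.3 * 1.04 / 1.11 = 1.218

1.218
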